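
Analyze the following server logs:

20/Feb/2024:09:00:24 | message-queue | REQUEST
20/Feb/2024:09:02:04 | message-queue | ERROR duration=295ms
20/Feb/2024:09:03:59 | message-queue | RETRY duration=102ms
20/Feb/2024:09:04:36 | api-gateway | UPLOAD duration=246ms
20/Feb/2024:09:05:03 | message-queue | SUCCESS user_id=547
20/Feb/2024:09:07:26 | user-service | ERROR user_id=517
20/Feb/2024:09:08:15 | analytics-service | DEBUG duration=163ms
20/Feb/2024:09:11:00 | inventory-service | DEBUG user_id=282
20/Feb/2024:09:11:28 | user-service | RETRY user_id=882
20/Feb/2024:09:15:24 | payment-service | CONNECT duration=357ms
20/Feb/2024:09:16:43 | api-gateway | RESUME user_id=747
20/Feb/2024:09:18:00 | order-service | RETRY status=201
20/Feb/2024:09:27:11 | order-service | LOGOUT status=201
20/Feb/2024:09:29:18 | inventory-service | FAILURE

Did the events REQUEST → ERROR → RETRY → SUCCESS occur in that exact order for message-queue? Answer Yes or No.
Yes

To verify sequence order:

1. Find all events in sequence REQUEST → ERROR → RETRY → SUCCESS for message-queue
2. Extract their timestamps
3. Check if timestamps are in ascending order
4. Result: Yes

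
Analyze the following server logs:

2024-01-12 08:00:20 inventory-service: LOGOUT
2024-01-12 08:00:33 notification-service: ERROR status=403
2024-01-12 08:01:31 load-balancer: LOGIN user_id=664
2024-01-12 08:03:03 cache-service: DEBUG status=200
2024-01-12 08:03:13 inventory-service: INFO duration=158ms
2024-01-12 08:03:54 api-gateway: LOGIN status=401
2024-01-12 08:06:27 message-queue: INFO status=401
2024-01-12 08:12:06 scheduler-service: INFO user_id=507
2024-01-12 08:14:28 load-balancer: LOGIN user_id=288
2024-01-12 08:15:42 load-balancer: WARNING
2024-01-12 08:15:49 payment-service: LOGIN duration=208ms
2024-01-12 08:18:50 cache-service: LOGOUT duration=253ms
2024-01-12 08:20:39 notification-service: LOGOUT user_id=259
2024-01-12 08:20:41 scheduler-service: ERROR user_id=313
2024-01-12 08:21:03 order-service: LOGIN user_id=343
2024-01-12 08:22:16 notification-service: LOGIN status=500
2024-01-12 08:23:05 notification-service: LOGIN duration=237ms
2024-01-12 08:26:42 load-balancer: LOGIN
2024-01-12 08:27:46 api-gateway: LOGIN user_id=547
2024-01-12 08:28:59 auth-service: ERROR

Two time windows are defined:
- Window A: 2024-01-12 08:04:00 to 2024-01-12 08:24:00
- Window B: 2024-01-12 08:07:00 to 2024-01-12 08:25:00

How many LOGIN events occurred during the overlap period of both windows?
5

To find overlap events:

1. Window A: 2024-01-12 08:04:00 to 2024-01-12 08:24:00
2. Window B: 2024-01-12 08:07:00 to 2024-01-12 08:25:00
3. Overlap period: 2024-01-12 08:07:00 to 2024-01-12 08:24:00
4. Count LOGIN events in overlap: 5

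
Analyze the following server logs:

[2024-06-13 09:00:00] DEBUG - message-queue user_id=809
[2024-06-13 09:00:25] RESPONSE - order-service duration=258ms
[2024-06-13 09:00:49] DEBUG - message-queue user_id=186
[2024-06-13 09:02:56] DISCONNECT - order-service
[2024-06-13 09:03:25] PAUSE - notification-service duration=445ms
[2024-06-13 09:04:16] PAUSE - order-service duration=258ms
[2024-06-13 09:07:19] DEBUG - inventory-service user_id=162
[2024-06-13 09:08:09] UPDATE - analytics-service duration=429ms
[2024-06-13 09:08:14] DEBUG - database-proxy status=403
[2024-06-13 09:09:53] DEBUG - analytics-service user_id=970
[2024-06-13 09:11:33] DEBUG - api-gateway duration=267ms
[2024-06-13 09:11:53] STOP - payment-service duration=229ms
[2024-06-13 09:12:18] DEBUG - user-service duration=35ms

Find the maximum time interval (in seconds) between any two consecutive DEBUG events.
390

To find the longest gap:

1. Extract all DEBUG events in chronological order
2. Calculate time differences between consecutive events
3. Find the maximum difference
4. Longest gap: 390 seconds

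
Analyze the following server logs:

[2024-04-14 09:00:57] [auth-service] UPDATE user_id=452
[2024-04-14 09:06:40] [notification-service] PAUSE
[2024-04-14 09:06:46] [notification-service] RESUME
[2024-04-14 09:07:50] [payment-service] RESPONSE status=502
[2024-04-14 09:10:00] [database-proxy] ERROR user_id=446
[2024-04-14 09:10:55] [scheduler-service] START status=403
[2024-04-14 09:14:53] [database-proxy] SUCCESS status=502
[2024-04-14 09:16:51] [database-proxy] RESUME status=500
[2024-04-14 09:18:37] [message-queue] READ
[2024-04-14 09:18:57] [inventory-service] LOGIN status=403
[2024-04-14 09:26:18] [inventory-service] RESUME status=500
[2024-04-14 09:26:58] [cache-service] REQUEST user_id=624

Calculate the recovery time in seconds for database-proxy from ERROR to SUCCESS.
293

To calculate recovery time:

1. Find ERROR event for database-proxy: 2024-04-14 09:10:00
2. Find next SUCCESS event for database-proxy: 2024-04-14 09:14:53
3. Recovery time: 2024-04-14 09:14:53 - 2024-04-14 09:10:00 = 293 seconds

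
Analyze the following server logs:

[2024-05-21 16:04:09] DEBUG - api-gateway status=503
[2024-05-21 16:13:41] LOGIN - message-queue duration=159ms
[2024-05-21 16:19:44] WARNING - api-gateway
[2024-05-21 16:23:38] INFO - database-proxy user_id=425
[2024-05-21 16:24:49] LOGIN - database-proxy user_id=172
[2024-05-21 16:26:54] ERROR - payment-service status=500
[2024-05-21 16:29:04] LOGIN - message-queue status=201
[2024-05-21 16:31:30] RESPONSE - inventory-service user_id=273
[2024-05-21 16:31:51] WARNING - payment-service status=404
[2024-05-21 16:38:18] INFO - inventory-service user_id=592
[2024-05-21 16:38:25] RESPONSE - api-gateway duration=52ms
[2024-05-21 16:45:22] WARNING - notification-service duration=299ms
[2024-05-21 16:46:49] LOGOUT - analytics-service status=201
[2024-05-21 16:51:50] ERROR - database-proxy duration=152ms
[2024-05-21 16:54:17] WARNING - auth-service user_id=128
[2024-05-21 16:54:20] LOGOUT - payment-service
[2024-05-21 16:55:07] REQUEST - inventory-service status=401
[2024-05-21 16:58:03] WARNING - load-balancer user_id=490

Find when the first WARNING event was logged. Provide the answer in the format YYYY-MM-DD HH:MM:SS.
2024-05-21 16:19:44

To find the first event:

1. Filter for all WARNING events
2. Sort by timestamp
3. Select the first one
4. Timestamp: 2024-05-21 16:19:44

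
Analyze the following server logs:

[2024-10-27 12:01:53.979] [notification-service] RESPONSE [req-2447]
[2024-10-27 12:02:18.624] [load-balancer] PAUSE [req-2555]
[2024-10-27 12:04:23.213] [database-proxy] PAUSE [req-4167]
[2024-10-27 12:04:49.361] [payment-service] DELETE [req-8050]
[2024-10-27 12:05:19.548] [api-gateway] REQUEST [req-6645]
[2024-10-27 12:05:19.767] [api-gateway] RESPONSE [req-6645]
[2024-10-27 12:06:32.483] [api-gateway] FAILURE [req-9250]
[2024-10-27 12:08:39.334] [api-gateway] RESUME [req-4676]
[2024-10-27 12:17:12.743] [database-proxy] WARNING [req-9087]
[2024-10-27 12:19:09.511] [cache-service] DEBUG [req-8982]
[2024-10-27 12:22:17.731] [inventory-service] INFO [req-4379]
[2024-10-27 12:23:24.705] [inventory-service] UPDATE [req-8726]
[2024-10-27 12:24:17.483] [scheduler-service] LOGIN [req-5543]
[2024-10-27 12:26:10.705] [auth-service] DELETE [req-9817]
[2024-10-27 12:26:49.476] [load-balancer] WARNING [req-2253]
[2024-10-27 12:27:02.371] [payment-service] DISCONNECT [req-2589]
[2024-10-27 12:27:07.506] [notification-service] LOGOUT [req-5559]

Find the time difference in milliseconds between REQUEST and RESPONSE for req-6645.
219

To calculate latency:

1. Find REQUEST with id req-6645: 2024-10-27 12:05:19.548
2. Find RESPONSE with id req-6645: 2024-10-27 12:05:19.767
3. Latency: 2024-10-27 12:05:19.767 - 2024-10-27 12:05:19.548 = 219ms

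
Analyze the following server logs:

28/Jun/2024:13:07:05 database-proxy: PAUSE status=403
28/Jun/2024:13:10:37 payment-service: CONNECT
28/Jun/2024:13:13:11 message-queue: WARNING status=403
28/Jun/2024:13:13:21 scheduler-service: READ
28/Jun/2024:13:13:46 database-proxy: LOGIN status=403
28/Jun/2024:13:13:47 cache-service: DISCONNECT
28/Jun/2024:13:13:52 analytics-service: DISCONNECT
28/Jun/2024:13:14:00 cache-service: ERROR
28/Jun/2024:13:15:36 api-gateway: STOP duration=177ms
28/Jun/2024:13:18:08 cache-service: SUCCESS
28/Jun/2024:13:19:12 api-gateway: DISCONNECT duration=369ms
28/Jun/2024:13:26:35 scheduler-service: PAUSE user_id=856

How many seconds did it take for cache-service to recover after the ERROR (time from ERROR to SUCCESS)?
248

To calculate recovery time:

1. Find ERROR event for cache-service: 28/Jun/2024:13:14:00
2. Find next SUCCESS event for cache-service: 28/Jun/2024:13:18:08
3. Recovery time: 28/Jun/2024:13:18:08 - 28/Jun/2024:13:14:00 = 248 seconds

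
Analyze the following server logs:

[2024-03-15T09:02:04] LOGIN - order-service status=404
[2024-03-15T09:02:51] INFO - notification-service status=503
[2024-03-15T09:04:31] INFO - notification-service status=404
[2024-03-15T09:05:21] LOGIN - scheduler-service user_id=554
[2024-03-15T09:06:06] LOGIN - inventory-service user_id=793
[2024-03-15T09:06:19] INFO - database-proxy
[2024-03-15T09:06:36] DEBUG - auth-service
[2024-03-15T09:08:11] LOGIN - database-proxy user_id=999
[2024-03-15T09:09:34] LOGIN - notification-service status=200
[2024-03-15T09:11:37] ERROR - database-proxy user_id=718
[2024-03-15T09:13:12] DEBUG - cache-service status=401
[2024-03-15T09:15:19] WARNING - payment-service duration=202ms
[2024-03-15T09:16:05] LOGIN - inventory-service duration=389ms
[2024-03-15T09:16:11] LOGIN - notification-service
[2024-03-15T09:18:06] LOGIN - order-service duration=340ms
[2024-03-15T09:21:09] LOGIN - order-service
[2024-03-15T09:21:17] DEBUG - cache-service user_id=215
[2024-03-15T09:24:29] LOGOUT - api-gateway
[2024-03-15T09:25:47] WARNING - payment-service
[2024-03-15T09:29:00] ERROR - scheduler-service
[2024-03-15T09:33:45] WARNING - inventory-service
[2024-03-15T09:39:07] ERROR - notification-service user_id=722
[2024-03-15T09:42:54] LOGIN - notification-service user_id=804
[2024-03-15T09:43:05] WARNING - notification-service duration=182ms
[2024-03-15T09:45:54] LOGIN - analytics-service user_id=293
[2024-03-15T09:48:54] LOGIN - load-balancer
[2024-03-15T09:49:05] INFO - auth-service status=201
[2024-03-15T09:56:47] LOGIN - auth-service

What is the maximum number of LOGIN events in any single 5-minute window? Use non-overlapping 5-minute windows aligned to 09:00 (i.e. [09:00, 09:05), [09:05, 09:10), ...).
4

To find the burst window:

1. Divide the log period into non-overlapping 5-minute windows starting at 09:00
2. Count LOGIN events in each window
3. Find the window with maximum count
4. Maximum events in a window: 4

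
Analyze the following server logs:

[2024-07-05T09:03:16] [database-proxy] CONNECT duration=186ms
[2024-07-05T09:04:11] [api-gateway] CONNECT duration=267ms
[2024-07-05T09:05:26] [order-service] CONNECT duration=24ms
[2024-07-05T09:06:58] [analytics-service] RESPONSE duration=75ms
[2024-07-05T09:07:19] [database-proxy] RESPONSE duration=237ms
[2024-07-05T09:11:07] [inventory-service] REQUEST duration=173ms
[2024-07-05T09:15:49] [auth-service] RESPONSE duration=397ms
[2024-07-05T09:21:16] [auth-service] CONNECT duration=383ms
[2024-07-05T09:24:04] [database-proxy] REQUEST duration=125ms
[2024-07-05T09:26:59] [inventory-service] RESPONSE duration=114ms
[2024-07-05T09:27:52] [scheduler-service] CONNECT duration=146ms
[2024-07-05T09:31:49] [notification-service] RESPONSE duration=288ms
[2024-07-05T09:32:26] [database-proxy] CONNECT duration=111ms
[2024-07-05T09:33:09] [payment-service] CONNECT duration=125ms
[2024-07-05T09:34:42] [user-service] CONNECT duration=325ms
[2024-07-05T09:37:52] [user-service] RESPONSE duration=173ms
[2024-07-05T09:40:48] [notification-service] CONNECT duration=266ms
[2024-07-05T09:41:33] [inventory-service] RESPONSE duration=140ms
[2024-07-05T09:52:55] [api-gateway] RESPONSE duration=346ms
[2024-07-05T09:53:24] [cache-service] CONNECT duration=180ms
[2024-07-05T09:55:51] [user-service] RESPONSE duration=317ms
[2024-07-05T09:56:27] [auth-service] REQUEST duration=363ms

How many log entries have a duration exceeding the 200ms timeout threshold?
10

To count timeouts:

1. Threshold: 200ms
2. Extract duration from each log entry
3. Count entries where duration > 200
4. Timeout count: 10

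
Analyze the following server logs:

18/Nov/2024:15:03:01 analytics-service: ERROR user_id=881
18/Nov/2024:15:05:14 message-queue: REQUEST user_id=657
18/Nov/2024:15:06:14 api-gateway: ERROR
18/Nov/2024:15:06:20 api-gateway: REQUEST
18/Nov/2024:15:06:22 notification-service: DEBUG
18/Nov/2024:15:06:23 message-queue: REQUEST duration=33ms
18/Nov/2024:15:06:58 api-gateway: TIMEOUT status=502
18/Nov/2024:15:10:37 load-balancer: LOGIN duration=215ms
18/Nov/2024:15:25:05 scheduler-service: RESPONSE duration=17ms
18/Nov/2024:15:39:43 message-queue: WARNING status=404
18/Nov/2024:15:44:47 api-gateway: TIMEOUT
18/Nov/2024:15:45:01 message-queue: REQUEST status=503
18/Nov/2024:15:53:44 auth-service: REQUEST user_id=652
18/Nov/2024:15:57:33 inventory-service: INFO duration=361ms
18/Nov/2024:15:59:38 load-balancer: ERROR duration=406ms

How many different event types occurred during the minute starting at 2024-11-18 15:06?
4

To count unique event types:

1. Filter events in the minute starting at 2024-11-18 15:06
2. Extract event types from matching entries
3. Count unique types: 4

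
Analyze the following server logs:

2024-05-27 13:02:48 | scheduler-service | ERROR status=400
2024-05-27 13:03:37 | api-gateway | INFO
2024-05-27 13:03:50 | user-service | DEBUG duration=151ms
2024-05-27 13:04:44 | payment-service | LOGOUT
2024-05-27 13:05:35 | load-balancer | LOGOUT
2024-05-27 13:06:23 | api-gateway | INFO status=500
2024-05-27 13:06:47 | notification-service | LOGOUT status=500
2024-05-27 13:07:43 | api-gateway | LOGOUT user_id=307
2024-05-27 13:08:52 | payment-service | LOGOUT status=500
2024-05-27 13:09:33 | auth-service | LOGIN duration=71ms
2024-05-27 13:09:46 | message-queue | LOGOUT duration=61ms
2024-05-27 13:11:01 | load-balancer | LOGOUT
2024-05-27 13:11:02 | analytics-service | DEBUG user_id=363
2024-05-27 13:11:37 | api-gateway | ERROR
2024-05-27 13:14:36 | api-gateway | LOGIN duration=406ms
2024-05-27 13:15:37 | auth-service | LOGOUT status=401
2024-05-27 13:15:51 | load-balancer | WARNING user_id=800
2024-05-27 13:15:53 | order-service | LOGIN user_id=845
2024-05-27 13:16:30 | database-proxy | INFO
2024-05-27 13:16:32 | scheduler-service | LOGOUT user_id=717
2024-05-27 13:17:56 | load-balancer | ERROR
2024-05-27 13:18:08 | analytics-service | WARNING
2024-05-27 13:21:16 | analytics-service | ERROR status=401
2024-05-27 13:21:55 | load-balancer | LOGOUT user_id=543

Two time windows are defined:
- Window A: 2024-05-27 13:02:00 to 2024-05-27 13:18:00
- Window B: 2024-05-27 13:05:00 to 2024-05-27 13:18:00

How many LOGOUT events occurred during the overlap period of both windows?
8

To find overlap events:

1. Window A: 2024-05-27 13:02:00 to 2024-05-27 13:18:00
2. Window B: 2024-05-27 13:05:00 to 2024-05-27 13:18:00
3. Overlap period: 2024-05-27 13:05:00 to 2024-05-27 13:18:00
4. Count LOGOUT events in overlap: 8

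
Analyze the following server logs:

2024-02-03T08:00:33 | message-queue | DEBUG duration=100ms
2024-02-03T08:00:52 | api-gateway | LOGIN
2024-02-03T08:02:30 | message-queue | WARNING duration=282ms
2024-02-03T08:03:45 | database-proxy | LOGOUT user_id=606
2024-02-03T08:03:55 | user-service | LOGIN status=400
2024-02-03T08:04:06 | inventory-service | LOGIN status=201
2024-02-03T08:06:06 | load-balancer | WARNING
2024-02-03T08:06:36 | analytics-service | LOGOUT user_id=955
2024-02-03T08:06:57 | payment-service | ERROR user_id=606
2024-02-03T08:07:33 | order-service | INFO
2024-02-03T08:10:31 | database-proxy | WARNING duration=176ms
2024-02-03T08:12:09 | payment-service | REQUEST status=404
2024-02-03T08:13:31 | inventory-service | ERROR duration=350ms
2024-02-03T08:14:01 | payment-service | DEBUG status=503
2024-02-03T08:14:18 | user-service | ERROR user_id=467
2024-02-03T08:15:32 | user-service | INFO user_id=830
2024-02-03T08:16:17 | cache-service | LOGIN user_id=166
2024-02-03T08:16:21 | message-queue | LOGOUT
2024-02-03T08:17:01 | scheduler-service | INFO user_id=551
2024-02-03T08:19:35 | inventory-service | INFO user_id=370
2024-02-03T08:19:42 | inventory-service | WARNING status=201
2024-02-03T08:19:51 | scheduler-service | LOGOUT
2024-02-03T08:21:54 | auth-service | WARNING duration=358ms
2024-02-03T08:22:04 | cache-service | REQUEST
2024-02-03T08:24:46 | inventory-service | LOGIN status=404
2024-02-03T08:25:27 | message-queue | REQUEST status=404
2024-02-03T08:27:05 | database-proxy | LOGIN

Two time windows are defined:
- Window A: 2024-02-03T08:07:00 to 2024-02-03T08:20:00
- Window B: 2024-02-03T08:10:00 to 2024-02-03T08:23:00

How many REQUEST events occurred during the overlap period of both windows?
1

To find overlap events:

1. Window A: 2024-02-03T08:07:00 to 2024-02-03T08:20:00
2. Window B: 2024-02-03T08:10:00 to 2024-02-03T08:23:00
3. Overlap period: 2024-02-03T08:10:00 to 2024-02-03T08:20:00
4. Count REQUEST events in overlap: 1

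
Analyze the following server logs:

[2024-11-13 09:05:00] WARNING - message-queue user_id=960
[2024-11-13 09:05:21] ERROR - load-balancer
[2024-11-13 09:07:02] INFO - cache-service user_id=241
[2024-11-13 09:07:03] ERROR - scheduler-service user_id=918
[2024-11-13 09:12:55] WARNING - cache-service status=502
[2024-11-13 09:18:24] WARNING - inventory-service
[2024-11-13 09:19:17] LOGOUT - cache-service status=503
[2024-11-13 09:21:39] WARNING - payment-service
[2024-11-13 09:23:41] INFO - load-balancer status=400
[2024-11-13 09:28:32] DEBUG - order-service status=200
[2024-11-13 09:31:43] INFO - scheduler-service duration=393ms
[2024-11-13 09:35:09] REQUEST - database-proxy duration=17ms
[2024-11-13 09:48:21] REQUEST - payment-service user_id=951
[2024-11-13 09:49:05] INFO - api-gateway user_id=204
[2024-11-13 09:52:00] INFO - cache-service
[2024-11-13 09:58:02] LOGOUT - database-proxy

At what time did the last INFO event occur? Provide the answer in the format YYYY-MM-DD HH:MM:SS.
2024-11-13 09:52:00

To find the last event:

1. Filter for all INFO events
2. Sort by timestamp
3. Select the last one
4. Timestamp: 2024-11-13 09:52:00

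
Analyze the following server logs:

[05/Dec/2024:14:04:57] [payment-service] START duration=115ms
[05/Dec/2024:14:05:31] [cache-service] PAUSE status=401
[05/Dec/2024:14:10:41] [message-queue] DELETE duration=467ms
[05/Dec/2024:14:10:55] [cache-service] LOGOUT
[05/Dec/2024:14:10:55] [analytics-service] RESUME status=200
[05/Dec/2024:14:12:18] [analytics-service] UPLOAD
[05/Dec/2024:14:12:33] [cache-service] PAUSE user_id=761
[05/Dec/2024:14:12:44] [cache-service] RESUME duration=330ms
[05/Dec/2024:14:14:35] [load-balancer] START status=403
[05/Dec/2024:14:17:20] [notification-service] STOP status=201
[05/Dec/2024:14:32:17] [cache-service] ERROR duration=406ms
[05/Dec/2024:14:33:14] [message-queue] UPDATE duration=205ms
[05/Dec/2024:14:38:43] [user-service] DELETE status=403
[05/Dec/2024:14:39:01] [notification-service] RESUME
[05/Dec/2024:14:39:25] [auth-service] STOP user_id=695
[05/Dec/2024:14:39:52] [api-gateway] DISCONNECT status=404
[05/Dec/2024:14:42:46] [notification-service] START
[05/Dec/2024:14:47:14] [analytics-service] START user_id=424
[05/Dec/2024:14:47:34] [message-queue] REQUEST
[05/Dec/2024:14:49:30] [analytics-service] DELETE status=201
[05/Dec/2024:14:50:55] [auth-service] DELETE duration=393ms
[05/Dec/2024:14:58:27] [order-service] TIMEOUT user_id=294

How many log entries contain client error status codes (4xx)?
4

To find matching entries:

1. Pattern to match: client error status codes (4xx)
2. Scan each log entry for the pattern
3. Count matches: 4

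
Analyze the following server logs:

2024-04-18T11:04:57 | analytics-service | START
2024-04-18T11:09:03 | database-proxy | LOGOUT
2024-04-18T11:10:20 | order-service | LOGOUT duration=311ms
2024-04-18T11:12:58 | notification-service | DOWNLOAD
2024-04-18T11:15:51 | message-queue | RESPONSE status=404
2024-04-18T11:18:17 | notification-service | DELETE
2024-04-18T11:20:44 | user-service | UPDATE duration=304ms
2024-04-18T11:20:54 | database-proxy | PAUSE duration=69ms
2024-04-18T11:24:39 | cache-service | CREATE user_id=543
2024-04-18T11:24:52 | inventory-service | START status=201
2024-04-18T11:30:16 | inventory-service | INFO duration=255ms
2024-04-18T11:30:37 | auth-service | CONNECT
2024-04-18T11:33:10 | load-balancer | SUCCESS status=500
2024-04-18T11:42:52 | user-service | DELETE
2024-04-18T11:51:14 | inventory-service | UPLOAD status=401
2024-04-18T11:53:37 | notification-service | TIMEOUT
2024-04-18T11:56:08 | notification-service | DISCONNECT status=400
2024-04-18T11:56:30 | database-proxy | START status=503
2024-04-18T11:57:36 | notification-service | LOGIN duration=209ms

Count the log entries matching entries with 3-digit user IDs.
1

To find matching entries:

1. Pattern to match: entries with 3-digit user IDs
2. Scan each log entry for the pattern
3. Count matches: 1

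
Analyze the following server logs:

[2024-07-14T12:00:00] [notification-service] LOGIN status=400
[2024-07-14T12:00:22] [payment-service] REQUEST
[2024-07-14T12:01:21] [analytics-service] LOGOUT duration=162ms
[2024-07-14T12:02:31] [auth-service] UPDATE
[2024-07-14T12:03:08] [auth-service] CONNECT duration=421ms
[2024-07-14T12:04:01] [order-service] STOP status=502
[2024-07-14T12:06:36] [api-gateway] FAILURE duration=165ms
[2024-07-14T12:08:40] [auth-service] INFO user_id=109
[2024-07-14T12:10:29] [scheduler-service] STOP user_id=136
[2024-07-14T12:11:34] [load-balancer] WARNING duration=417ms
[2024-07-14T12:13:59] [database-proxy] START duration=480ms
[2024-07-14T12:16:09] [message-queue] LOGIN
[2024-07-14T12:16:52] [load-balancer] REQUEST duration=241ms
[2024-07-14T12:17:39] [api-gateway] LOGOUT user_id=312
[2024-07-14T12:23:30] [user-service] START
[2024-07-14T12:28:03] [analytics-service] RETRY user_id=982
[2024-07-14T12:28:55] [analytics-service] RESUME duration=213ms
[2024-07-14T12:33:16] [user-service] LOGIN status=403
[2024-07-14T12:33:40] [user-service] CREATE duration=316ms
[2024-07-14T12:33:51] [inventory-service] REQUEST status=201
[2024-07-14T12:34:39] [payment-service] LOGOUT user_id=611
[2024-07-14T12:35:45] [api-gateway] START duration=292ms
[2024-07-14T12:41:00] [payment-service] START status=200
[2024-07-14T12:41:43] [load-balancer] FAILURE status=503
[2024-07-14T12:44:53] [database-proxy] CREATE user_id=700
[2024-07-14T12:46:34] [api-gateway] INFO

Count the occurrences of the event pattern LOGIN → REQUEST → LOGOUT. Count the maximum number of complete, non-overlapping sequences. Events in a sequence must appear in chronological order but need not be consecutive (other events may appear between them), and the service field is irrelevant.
3

To count sequences:

1. Look for pattern: LOGIN → REQUEST → LOGOUT
2. Greedily scan the log in chronological order, matching each sequence element in turn (ignoring service)
3. Each time the full pattern completes, increment the count and restart matching from the next event
4. Complete non-overlapping sequences found: 3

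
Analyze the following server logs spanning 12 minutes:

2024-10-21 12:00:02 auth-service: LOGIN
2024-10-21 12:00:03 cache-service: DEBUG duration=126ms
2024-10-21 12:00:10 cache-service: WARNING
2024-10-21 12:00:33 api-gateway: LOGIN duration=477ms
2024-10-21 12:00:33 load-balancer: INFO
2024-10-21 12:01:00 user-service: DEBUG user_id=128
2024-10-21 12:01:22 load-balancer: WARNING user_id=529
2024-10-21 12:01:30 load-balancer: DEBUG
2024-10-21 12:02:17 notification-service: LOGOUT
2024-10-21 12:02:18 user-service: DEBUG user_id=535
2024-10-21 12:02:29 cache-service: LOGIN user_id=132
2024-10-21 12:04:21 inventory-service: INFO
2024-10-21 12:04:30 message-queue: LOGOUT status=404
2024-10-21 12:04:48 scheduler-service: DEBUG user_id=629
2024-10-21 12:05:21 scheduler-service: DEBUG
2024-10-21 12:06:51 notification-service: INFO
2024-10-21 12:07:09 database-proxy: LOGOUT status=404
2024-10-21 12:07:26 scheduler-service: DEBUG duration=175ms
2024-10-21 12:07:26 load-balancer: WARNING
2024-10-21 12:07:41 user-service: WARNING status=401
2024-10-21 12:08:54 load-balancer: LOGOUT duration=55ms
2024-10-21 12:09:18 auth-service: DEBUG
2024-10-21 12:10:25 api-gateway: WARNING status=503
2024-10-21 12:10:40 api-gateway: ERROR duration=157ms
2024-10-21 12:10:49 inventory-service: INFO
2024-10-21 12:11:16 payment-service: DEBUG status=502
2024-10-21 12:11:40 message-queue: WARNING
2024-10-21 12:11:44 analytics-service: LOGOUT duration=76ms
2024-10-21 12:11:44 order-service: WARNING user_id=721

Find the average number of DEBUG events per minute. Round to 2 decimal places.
0.75

To calculate the rate:

1. Count total DEBUG events: 9
2. Total time period: 12 minutes
3. Rate = 9 / 12 = 0.75 events per minute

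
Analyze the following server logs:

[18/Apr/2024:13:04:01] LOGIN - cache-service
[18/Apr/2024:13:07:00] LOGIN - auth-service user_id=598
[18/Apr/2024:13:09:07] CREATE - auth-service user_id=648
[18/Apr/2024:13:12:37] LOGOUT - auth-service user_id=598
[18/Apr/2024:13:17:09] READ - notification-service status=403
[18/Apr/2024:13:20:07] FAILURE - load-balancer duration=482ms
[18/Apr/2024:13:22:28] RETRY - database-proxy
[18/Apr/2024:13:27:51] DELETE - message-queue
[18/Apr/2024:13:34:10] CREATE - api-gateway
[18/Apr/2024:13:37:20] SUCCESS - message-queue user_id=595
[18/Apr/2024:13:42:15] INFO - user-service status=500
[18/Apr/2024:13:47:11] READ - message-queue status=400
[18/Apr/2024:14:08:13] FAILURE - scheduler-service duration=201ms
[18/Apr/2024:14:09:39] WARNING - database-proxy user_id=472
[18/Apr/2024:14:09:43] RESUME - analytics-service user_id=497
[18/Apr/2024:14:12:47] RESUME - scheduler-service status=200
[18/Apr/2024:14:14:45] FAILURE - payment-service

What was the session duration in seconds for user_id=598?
337

To calculate session duration:

1. Find LOGIN event for user_id=598: 18/Apr/2024:13:07:00
2. Find LOGOUT event for user_id=598: 18/Apr/2024:13:12:37
3. Session duration: 18/Apr/2024:13:12:37 - 18/Apr/2024:13:07:00 = 337 seconds (5 minutes)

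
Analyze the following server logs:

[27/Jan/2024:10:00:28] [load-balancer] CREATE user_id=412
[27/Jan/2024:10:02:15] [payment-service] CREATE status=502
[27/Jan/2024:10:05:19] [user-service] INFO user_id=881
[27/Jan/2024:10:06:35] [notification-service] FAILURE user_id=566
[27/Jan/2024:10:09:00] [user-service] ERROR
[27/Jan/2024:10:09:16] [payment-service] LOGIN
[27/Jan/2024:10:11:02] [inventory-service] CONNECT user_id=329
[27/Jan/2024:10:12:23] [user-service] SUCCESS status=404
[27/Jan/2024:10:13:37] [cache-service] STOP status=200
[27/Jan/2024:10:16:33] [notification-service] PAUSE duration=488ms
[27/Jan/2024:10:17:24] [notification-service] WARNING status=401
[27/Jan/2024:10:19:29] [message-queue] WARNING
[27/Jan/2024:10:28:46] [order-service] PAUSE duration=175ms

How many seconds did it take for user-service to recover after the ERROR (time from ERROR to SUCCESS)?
203

To calculate recovery time:

1. Find ERROR event for user-service: 27/Jan/2024:10:09:00
2. Find next SUCCESS event for user-service: 27/Jan/2024:10:12:23
3. Recovery time: 27/Jan/2024:10:12:23 - 27/Jan/2024:10:09:00 = 203 seconds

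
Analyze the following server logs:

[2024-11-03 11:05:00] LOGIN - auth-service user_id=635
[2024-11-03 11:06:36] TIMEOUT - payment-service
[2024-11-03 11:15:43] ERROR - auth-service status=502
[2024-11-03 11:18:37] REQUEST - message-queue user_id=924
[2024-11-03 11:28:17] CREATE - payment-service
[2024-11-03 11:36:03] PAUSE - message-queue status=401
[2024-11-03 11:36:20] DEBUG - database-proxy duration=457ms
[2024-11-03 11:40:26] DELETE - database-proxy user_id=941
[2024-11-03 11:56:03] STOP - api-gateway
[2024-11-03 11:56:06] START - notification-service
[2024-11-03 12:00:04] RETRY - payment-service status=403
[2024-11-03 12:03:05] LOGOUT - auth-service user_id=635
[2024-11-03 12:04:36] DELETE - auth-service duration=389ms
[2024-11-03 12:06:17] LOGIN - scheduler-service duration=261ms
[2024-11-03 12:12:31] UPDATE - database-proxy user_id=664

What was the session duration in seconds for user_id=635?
3485

To calculate session duration:

1. Find LOGIN event for user_id=635: 2024-11-03 11:05:00
2. Find LOGOUT event for user_id=635: 2024-11-03 12:03:05
3. Session duration: 2024-11-03 12:03:05 - 2024-11-03 11:05:00 = 3485 seconds (58 minutes)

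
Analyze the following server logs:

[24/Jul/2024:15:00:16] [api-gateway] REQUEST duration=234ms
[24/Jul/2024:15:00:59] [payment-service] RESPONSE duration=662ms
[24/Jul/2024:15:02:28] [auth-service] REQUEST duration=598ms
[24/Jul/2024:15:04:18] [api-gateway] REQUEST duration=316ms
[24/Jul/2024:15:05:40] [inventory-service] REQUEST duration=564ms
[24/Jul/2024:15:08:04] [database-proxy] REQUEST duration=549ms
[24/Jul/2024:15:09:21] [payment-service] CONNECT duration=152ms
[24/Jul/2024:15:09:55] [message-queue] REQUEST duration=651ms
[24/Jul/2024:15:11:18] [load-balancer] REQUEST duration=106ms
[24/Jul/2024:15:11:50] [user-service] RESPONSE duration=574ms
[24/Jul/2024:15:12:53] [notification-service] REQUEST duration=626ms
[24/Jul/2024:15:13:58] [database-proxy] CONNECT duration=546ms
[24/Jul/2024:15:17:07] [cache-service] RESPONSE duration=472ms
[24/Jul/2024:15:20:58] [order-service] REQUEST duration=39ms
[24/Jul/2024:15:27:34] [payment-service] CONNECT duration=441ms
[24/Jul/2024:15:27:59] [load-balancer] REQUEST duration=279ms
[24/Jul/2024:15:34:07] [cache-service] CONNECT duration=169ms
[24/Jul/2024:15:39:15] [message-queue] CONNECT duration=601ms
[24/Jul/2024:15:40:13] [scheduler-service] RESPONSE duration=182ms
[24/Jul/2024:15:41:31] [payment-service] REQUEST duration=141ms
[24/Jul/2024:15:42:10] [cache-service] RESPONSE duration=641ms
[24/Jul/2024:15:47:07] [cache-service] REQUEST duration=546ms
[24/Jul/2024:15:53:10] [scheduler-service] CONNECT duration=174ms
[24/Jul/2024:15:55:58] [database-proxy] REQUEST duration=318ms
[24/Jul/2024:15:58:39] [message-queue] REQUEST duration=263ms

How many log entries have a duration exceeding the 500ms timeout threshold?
11

To count timeouts:

1. Threshold: 500ms
2. Extract duration from each log entry
3. Count entries where duration > 500
4. Timeout count: 11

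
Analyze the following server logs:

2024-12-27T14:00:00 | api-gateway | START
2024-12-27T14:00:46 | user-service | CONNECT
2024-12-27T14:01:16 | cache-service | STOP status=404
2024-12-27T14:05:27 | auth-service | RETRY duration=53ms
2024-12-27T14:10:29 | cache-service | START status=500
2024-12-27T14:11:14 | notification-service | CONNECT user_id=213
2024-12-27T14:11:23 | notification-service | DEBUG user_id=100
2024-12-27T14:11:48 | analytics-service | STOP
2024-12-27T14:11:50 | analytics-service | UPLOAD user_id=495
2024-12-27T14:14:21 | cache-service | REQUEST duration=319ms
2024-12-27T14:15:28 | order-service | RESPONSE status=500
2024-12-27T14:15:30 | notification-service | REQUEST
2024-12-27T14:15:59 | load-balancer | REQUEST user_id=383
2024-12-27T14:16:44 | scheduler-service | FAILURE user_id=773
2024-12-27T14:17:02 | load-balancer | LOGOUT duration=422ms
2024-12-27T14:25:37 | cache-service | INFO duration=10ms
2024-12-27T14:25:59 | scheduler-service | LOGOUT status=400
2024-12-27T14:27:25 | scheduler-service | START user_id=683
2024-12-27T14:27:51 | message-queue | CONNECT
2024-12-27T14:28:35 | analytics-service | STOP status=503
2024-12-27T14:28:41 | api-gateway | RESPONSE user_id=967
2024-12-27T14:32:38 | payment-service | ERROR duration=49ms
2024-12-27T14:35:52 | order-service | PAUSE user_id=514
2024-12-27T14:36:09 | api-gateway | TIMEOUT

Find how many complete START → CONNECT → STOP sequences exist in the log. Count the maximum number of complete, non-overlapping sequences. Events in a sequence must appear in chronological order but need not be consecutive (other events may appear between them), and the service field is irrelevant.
3

To count sequences:

1. Look for pattern: START → CONNECT → STOP
2. Greedily scan the log in chronological order, matching each sequence element in turn (ignoring service)
3. Each time the full pattern completes, increment the count and restart matching from the next event
4. Complete non-overlapping sequences found: 3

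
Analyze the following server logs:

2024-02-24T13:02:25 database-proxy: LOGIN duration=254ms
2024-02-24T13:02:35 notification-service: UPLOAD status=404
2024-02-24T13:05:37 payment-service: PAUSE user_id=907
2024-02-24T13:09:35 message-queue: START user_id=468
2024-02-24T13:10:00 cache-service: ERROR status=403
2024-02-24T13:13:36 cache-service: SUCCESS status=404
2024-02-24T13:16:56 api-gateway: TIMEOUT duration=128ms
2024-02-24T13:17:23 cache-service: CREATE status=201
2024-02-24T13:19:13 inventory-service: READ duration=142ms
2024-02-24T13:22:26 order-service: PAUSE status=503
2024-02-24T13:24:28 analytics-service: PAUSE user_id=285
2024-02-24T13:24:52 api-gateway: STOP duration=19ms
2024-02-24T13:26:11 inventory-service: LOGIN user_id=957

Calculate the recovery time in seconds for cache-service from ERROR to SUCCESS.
216

To calculate recovery time:

1. Find ERROR event for cache-service: 2024-02-24T13:10:00
2. Find next SUCCESS event for cache-service: 2024-02-24T13:13:36
3. Recovery time: 2024-02-24T13:13:36 - 2024-02-24T13:10:00 = 216 seconds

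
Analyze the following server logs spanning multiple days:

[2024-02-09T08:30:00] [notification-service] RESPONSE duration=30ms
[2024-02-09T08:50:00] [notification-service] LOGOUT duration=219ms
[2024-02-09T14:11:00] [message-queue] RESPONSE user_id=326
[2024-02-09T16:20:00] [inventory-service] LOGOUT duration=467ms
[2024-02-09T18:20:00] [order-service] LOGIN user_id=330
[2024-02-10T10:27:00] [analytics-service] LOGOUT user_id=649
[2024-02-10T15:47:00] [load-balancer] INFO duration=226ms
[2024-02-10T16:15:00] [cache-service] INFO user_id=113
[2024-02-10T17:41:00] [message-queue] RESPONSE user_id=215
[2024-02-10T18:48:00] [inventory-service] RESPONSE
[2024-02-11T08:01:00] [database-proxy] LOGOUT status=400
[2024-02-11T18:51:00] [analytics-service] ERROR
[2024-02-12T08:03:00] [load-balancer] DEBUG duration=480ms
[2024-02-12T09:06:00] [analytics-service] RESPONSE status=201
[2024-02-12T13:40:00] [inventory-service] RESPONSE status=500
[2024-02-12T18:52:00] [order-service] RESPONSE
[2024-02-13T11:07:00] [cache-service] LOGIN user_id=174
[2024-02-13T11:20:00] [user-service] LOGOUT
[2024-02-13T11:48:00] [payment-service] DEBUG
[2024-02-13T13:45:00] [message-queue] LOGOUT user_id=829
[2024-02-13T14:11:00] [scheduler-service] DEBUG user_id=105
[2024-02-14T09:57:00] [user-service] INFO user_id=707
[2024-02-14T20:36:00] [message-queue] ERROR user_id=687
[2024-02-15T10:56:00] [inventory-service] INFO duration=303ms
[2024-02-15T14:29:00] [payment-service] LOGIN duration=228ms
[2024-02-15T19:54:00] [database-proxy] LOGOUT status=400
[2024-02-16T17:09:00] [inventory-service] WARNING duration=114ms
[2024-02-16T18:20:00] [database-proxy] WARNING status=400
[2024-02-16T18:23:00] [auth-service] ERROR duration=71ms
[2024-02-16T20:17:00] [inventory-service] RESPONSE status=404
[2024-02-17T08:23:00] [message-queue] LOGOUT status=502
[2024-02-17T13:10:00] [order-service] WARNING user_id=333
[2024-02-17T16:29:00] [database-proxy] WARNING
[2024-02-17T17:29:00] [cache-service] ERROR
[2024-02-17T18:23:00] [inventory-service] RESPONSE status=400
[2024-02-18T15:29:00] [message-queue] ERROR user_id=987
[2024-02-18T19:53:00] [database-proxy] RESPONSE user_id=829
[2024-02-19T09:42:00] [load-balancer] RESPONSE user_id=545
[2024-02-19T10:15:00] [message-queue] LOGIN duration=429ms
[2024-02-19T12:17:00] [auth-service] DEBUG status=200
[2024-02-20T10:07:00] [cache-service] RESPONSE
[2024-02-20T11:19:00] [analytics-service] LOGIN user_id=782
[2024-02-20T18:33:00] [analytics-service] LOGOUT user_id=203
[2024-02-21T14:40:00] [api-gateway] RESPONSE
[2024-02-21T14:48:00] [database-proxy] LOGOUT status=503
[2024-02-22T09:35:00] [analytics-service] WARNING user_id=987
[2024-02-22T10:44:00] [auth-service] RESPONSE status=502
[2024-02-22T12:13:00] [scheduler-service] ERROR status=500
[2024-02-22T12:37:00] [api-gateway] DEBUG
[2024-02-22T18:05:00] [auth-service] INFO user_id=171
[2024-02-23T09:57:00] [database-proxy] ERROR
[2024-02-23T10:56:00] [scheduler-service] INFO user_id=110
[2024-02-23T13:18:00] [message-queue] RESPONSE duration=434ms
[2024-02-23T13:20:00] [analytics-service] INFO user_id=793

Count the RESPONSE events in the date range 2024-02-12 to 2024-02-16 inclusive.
4

To filter by date range:

1. Date range: 2024-02-12 through 2024-02-16, both dates inclusive
2. Filter for RESPONSE events whose date falls in this range
3. Count matching events: 4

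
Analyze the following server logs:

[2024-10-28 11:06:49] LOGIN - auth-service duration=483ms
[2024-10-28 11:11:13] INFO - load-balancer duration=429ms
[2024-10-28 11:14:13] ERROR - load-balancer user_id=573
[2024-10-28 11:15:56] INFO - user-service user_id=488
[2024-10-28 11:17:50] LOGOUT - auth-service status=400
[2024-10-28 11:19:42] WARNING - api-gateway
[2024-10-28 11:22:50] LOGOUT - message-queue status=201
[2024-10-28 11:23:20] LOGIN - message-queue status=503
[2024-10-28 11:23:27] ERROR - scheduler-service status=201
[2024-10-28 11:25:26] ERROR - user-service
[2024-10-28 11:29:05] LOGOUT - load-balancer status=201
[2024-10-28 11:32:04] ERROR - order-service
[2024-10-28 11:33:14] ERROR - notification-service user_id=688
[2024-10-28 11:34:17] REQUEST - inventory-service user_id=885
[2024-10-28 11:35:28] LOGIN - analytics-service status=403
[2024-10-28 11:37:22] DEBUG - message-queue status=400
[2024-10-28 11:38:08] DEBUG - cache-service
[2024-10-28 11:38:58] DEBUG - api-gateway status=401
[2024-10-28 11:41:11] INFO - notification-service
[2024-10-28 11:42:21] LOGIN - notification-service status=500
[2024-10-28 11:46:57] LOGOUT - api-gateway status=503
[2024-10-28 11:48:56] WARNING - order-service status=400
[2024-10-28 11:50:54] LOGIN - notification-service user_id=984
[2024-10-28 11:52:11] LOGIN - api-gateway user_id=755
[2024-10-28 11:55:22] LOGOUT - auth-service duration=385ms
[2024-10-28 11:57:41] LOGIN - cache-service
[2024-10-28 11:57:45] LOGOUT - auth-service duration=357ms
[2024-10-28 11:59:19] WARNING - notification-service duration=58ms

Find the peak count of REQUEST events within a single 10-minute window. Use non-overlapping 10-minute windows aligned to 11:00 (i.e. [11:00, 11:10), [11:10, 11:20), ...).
1

To find the burst window:

1. Divide the log period into non-overlapping 10-minute windows starting at 11:00
2. Count REQUEST events in each window
3. Find the window with maximum count
4. Maximum events in a window: 1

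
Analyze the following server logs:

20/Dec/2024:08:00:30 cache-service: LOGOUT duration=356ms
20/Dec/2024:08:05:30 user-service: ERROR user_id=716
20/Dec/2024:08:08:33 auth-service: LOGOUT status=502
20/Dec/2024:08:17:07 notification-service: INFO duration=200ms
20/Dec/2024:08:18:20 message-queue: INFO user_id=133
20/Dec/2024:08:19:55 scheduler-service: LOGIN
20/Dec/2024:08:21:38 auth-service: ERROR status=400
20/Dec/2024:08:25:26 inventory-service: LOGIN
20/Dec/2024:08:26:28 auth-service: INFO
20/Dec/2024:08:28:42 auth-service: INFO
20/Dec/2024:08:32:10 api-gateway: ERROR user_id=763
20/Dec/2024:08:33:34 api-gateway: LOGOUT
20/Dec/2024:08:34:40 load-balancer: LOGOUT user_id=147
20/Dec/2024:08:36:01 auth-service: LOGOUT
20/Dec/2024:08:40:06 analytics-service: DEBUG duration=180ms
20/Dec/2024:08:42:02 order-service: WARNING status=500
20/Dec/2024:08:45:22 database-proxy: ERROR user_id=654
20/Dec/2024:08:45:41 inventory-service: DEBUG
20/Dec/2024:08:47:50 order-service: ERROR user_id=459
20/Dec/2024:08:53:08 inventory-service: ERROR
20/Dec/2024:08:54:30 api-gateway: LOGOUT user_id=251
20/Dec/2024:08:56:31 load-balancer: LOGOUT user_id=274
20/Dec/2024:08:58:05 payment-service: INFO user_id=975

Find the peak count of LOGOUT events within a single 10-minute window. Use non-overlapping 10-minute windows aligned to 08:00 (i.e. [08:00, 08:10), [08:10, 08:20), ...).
3

To find the burst window:

1. Divide the log period into non-overlapping 10-minute windows starting at 08:00
2. Count LOGOUT events in each window
3. Find the window with maximum count
4. Maximum events in a window: 3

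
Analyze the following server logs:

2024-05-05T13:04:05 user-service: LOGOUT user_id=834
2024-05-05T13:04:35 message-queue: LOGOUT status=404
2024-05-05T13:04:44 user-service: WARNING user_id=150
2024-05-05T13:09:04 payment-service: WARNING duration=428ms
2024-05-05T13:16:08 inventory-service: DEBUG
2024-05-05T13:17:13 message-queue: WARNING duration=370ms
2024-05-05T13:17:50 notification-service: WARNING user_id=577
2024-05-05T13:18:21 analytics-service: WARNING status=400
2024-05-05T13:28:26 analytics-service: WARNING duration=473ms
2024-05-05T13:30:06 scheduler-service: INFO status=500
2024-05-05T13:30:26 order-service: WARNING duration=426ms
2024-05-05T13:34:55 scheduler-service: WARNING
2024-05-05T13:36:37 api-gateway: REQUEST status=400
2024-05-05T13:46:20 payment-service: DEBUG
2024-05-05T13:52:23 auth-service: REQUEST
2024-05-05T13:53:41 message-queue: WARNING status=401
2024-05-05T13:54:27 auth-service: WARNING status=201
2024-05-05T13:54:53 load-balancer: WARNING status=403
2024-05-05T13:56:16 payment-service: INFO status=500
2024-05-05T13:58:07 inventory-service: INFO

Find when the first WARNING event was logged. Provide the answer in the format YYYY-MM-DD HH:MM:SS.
2024-05-05 13:04:44

To find the first event:

1. Filter for all WARNING events
2. Sort by timestamp
3. Select the first one
4. Timestamp: 2024-05-05 13:04:44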